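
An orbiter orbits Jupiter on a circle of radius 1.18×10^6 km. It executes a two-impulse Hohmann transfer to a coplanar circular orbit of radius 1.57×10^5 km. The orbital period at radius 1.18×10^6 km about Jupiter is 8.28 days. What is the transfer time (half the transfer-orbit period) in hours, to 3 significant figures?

t = 42.4 hours

From Kepler's third law T² = 4π²r³/μ at r = 1.18×10^6 km, T = 8.28 days = 8.28 × 86400 s = 7.15392×10^5 s: μ = 4π²r³/T² = 1.26741×10^8 km³/s².
Transfer-ellipse semi-major axis a_t = (r₁ + r₂)/2 = (1.180×10^6 + 1.570×10^5)/2 = 6.685×10^5 km.
Half the transfer-orbit period gives t = π√(a_t³/μ) = 1.525×10^5 s.
Converting: 1.525×10^5 s ÷ 3600 s/hour = 42.4 hours.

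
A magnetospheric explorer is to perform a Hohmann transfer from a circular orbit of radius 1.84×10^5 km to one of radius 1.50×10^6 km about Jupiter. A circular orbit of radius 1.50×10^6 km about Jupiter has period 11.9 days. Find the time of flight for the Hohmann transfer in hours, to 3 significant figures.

t = 60.1 hours

From Kepler's third law T² = 4π²r³/μ at r = 1.50×10^6 km, T = 11.9 days = 11.9 × 86400 s = 1.02816×10^6 s: μ = 4π²r³/T² = 1.26041×10^8 km³/s².
Semi-major axis of the transfer orbit: a_t = (1.840×10^5 + 1.500×10^6)/2 = 8.420×10^5 km.
Half the transfer-orbit period gives t = π√(a_t³/μ) = 2.162×10^5 s.
Converting: 2.162×10^5 s ÷ 3600 s/hour = 60.1 hours.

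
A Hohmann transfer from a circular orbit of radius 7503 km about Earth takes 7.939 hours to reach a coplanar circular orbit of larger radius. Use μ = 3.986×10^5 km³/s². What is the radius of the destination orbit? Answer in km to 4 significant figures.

Transfer time t = 7.939 hours = 28580.4 s, and t = π√(a_t³/μ).
So a_t = (μ t²/π²)^(1/3) = (3.986×10^5 × (28580.4)² / π²)^(1/3) = 32072 km.
Since a_t = (r₁ + r₂)/2, r₂ = 2a_t − r₁ = 2×32072 − 7503 = 56641 km.

r₂ = 56640 km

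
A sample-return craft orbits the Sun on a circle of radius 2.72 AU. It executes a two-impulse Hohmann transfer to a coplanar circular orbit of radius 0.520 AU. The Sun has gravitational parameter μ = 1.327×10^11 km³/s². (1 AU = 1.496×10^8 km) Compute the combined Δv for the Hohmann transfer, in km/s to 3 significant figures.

Δv = 20.0 km/s

In km: r₁ = 2.72 × 1.496×10^8 = 4.06912×10^8 km; r₂ = 0.520 × 1.496×10^8 = 7.7792×10^7 km.
The Hohmann ellipse has a_t = (r₁ + r₂)/2 = 2.42352×10^8 km.
At r₁ the circular-orbit speed is v₁ = √(μ/r₁) = 18.05865 km/s.
Transfer-orbit speed at r₁ (v² = μ(2/r − 1/a)): v_a = √[μ(2/r₁ − 1/a_t)] = 10.23127 km/s.
First burn Δv₁ = |v_a − v₁| = 7.8274 km/s.
At r₂, v₂ = √(μ/r₂) = 41.3017 km/s.
Transfer-orbit speed at r₂: v_p = √[μ(2/r₂ − 1/a_t)] = 53.5174 km/s.
Second burn Δv₂ = |v₂ − v_p| = 12.216 km/s.
Δv = Δv₁ + Δv₂ = 7.8274 + 12.216 = 20.04 km/s.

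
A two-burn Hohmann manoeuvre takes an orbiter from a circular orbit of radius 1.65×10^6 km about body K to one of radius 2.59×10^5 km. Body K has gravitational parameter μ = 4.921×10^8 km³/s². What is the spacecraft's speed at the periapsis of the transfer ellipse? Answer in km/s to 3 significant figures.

The Hohmann ellipse has a_t = (r₁ + r₂)/2 = 9.545×10^5 km.
The periapsis of the transfer ellipse is at r = 2.590×10^5 km.
From the vis-viva equation, v = √[μ(2/r − 1/a_t)] = 57.31 km/s.

v = 57.3 km/s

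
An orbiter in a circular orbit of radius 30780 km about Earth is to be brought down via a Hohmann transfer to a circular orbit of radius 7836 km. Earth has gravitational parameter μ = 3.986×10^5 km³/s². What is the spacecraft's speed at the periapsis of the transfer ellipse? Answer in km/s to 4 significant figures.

Semi-major axis of the transfer orbit: a_t = (30780 + 7836)/2 = 19308 km.
The periapsis of the transfer ellipse is at r = 7836 km.
Vis-viva: v = √[μ(2/r − 1/a_t)] = √[3.986×10^5 × (2/7836 − 1/19308)] = 9.005 km/s.

v = 9.005 km/s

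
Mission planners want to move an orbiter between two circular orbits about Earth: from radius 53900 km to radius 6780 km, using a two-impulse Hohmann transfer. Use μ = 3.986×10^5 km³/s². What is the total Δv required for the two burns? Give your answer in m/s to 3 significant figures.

The Hohmann ellipse has a_t = (r₁ + r₂)/2 = 30340 km.
At r₁ the circular-orbit speed is v₁ = √(μ/r₁) = 2.7194 km/s.
On the transfer ellipse at r₁, v² = μ(2/r − 1/a) gives v_a = √[μ(2/r₁ − 1/a_t)] = 1.2855 km/s.
First burn Δv₁ = |v_a − v₁| = 1.434 km/s.
Circular speed at r₂: v₂ = √(μ/r₂) = 7.668 km/s.
Transfer-orbit speed at r₂: v_p = √[μ(2/r₂ − 1/a_t)] = 10.22 km/s.
Second burn Δv₂ = |v₂ − v_p| = 2.552 km/s.
Δv = Δv₁ + Δv₂ = 1.434 + 2.552 = 3.986 km/s.

Δv = 3990 m/s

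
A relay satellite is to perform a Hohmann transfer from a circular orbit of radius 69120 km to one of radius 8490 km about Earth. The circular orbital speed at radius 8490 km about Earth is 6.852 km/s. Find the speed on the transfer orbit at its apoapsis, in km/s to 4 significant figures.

From the circular-orbit relation v² = μ/r at r = 8490 km: μ = v²r = (6.852)² × 8490 = 3.98605×10^5 km³/s².
Transfer-ellipse semi-major axis a_t = (r₁ + r₂)/2 = (69120 + 8490)/2 = 38805 km.
The apoapsis of the transfer ellipse is at r = 69120 km.
Vis-viva: v = √[μ(2/r − 1/a_t)] = √[3.98605×10^5 × (2/69120 − 1/38805)] = 1.123 km/s.

v = 1.123 km/s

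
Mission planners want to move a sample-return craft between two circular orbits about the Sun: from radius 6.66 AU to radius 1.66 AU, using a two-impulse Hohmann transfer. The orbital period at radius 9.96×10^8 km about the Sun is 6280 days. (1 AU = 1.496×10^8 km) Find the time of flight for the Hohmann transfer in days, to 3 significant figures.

t = 1550 days

From Kepler's third law T² = 4π²r³/μ at r = 9.96×10^8 km, T = 6280 days = 6280 × 86400 s = 5.42592×10^8 s: μ = 4π²r³/T² = 1.32492×10^11 km³/s².
In km: r₁ = 6.66 × 1.496×10^8 = 9.96336×10^8 km; r₂ = 1.66 × 1.496×10^8 = 2.48336×10^8 km.
Semi-major axis of the transfer orbit: a_t = (9.96336×10^8 + 2.48336×10^8)/2 = 6.22336×10^8 km.
Transfer time t = π√(a_t³/μ) = π√((6.22336×10^8)³ / 1.32492×10^11) = 1.340×10^8 s.
Converting: 1.340×10^8 s ÷ 86400 s/day = 1550 days.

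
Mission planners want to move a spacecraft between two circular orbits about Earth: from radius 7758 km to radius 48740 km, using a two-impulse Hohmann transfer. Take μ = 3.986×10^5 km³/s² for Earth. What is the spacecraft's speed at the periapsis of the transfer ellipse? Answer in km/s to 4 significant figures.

The Hohmann ellipse has a_t = (r₁ + r₂)/2 = 28249 km.
The periapsis of the transfer ellipse is at r = 7758 km.
Vis-viva: v = √[μ(2/r − 1/a_t)] = √[3.986×10^5 × (2/7758 − 1/28249)] = 9.415 km/s.

v = 9.415 km/s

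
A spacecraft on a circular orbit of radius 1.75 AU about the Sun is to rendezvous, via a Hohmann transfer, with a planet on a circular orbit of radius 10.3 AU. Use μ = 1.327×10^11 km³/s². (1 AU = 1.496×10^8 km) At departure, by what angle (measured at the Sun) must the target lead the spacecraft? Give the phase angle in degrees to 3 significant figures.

φ = 99.5°

In km: r₁ = 1.75 × 1.496×10^8 = 2.618×10^8 km; r₂ = 10.3 × 1.496×10^8 = 1.54088×10^9 km.
The Hohmann ellipse has a_t = (r₁ + r₂)/2 = 9.0134×10^8 km.
The half-period of the transfer ellipse is t = π√(a_t³/μ) = 2.3337×10^8 s.
Target angular speed ω₂ = √(μ/r₂³) = 6.0226×10^-9 rad/s.
Angle swept by the target during transfer: ω₂·t = 1.4055 rad = 80.53°.
The spacecraft traverses 180° on the transfer ellipse, so the target must lead by 180° − 80.53° = 99.5°.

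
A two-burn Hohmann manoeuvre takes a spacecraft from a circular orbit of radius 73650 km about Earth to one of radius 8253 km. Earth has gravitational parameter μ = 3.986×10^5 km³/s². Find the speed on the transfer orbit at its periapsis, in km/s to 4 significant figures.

Transfer-ellipse semi-major axis a_t = (r₁ + r₂)/2 = (73650 + 8253)/2 = 40951.5 km.
The periapsis of the transfer ellipse is at r = 8253 km.
From the vis-viva equation, v = √[μ(2/r − 1/a_t)] = 9.320 km/s.

v = 9.320 km/s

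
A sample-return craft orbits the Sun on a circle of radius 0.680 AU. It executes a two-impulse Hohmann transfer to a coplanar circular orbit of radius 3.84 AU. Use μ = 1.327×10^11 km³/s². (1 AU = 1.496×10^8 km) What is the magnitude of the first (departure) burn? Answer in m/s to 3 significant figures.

Δv₁ = 11000 m/s

In km: r₁ = 0.680 × 1.496×10^8 = 1.01728×10^8 km; r₂ = 3.84 × 1.496×10^8 = 5.74464×10^8 km.
Transfer-ellipse semi-major axis a_t = (r₁ + r₂)/2 = (1.01728×10^8 + 5.74464×10^8)/2 = 3.38096×10^8 km.
Circular speed at r = 1.01728×10^8 km: v_c = √(μ/r) = 36.12 km/s.
Transfer-orbit speed at the same r (vis-viva, a = a_t): v_t = √[μ(2/r − 1/a_t)] = 47.08 km/s.
Δv₁ = |v_t − v_c| = |47.08 − 36.12| = 10.96 km/s.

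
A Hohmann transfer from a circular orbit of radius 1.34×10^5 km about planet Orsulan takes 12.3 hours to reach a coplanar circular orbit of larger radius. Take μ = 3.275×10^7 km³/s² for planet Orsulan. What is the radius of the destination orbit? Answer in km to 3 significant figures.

r₂ = 2.39×10^5 km

Transfer time t = 12.3 hours = 44280 s, and t = π√(a_t³/μ).
So a_t = (μ t²/π²)^(1/3) = (3.275×10^7 × (44280)² / π²)^(1/3) = 1.8668×10^5 km.
Since a_t = (r₁ + r₂)/2, r₂ = 2a_t − r₁ = 2×1.8668×10^5 − 1.340×10^5 = 2.3936×10^5 km.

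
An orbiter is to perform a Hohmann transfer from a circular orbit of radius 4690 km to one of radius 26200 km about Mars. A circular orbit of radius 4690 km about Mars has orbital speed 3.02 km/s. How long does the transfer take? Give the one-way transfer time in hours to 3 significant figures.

t = 8.10 hours

From the circular-orbit relation v² = μ/r at r = 4690 km: μ = v²r = (3.02)² × 4690 = 42774.7 km³/s².
The Hohmann ellipse has a_t = (r₁ + r₂)/2 = 15445 km.
Half the transfer-orbit period gives t = π√(a_t³/μ) = 29160 s.
Converting: 29160 s ÷ 3600 s/hour = 8.10 hours.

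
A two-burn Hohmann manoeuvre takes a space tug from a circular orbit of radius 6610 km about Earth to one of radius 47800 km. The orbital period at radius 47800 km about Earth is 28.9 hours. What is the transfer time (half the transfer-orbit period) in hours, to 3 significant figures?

t = 6.20 hours

From Kepler's third law T² = 4π²r³/μ at r = 47800 km, T = 28.9 hours = 28.9 × 3600 s = 1.0404×10^5 s: μ = 4π²r³/T² = 3.98330×10^5 km³/s².
The Hohmann ellipse has a_t = (r₁ + r₂)/2 = 27205 km.
Transfer time t = π√(a_t³/μ) = π√((27205)³ / 3.98330×10^5) = 22336 s.
Converting: 22336 s ÷ 3600 s/hour = 6.20 hours.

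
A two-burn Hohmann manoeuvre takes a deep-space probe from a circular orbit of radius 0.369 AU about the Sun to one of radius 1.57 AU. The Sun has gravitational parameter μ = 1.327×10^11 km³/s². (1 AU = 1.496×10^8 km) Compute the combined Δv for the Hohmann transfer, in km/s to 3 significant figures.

Δv = 22.5 km/s

In km: r₁ = 0.369 × 1.496×10^8 = 5.52024×10^7 km; r₂ = 1.57 × 1.496×10^8 = 2.34872×10^8 km.
Semi-major axis of the transfer orbit: a_t = (5.52024×10^7 + 2.34872×10^8)/2 = 1.450372×10^8 km.
Circular speed at r₁: v₁ = √(μ/r₁) = √(1.327×10^11/5.52024×10^7) = 49.0294 km/s.
Transfer-orbit speed at r₁ (v² = μ(2/r − 1/a)): v_p = √[μ(2/r₁ − 1/a_t)] = 62.3925 km/s.
First burn Δv₁ = |v_p − v₁| = 13.363 km/s.
Circular speed at r₂: v₂ = √(μ/r₂) = 23.7695 km/s.
Transfer-orbit speed at r₂: v_a = √[μ(2/r₂ − 1/a_t)] = 14.6642 km/s.
Second burn Δv₂ = |v₂ − v_a| = 9.1053 km/s.
Δv = Δv₁ + Δv₂ = 13.363 + 9.1053 = 22.47 km/s.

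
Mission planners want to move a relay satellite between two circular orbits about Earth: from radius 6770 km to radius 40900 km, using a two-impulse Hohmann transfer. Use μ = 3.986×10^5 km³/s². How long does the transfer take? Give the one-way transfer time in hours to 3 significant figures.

Transfer-ellipse semi-major axis a_t = (r₁ + r₂)/2 = (6770 + 40900)/2 = 23835 km.
By Kepler's third law the transfer-orbit period is T = 2π√(a_t³/μ), so t = T/2 = 18310 s.
Converting: 18310 s ÷ 3600 s/hour = 5.09 hours.

t = 5.09 hours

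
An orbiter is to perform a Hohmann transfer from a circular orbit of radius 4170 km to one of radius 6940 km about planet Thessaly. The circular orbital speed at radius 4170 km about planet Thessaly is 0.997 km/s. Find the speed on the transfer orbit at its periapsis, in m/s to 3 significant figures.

v = 1110 m/s

From the circular-orbit relation v² = μ/r at r = 4170 km: μ = v²r = (0.997)² × 4170 = 4145.02 km³/s².
Semi-major axis of the transfer orbit: a_t = (4170 + 6940)/2 = 5555 km.
The periapsis of the transfer ellipse is at r = 4170 km.
From the vis-viva equation, v = √[μ(2/r − 1/a_t)] = 1.114 km/s.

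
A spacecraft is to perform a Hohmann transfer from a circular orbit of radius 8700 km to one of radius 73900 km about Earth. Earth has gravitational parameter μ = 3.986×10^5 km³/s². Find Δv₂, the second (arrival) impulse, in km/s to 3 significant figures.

Δv₂ = 1.26 km/s

Semi-major axis of the transfer orbit: a_t = (8700 + 73900)/2 = 41300 km.
Circular speed at r = 73900 km: v_c = √(μ/r) = 2.3225 km/s.
Transfer-orbit speed at the same r (vis-viva, a = a_t): v_t = √[μ(2/r − 1/a_t)] = 1.0659 km/s.
Δv₂ = |v_t − v_c| = |1.0659 − 2.3225| = 1.257 km/s.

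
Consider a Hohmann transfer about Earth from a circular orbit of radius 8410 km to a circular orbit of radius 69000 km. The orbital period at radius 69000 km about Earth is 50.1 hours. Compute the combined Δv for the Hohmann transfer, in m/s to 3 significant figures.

From Kepler's third law T² = 4π²r³/μ at r = 69000 km, T = 50.1 hours = 50.1 × 3600 s = 1.8036×10^5 s: μ = 4π²r³/T² = 3.98682×10^5 km³/s².
Semi-major axis of the transfer orbit: a_t = (8410 + 69000)/2 = 38705 km.
Circular speed at r₁: v₁ = √(μ/r₁) = √(3.98682×10^5/8410) = 6.885 km/s.
Transfer-orbit speed at r₁ (v² = μ(2/r − 1/a)): v_p = √[μ(2/r₁ − 1/a_t)] = 9.193 km/s.
First burn Δv₁ = |v_p − v₁| = 2.308 km/s.
Circular speed at r₂: v₂ = √(μ/r₂) = 2.4037 km/s.
Transfer-orbit speed at r₂: v_a = √[μ(2/r₂ − 1/a_t)] = 1.1205 km/s.
Second burn Δv₂ = |v₂ − v_a| = 1.283 km/s.
Total Δv = Δv₁ + Δv₂ = 3.591 km/s.

Δv = 3590 m/s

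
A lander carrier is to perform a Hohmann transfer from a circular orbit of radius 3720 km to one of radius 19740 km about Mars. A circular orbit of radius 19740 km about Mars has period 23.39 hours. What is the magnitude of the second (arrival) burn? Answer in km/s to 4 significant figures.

Δv₂ = 0.6435 km/s

From Kepler's third law T² = 4π²r³/μ at r = 19740 km, T = 23.39 hours = 23.39 × 3600 s = 84204 s: μ = 4π²r³/T² = 42828.8 km³/s².
The Hohmann ellipse has a_t = (r₁ + r₂)/2 = 11730 km.
On the circular orbit at r = 19740 km, v_c = √(μ/r) = 1.473 km/s.
Transfer-orbit speed at the same r (vis-viva, a = a_t): v_t = √[μ(2/r − 1/a_t)] = 0.8295 km/s.
Δv₂ = |v_t − v_c| = |0.8295 − 1.473| = 0.6435 km/s.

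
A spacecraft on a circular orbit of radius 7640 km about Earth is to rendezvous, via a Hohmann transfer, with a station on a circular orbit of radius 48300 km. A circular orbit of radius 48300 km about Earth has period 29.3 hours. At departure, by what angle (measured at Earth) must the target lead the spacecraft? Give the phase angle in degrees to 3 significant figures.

From Kepler's third law T² = 4π²r³/μ at r = 48300 km, T = 29.3 hours = 29.3 × 3600 s = 1.0548×10^5 s: μ = 4π²r³/T² = 3.99817×10^5 km³/s².
Semi-major axis of the transfer orbit: a_t = (7640 + 48300)/2 = 27970 km.
Transfer time t = π√(a_t³/μ) = 23240 s.
Target angular speed ω₂ = √(μ/r₂³) = 5.957×10^-5 rad/s.
Angle swept by the target during transfer: ω₂·t = 1.3844 rad = 79.32°.
Arrival is 180° from departure on the ellipse, so φ = 180° − 79.32° = 101°.

φ = 101°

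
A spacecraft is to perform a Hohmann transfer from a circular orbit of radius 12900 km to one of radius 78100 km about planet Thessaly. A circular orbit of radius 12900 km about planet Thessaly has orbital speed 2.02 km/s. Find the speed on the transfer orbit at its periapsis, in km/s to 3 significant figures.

v = 2.65 km/s

From the circular-orbit relation v² = μ/r at r = 12900 km: μ = v²r = (2.02)² × 12900 = 52637.2 km³/s².
Transfer-ellipse semi-major axis a_t = (r₁ + r₂)/2 = (12900 + 78100)/2 = 45500 km.
The periapsis of the transfer ellipse is at r = 12900 km.
Vis-viva: v = √[μ(2/r − 1/a_t)] = √[52637.2 × (2/12900 − 1/45500)] = 2.646 km/s.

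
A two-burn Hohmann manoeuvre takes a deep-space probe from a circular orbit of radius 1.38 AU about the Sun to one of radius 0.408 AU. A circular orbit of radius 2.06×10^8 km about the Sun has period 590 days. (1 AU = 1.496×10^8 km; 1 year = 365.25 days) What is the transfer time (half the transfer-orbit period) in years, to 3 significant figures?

t = 0.423 years

From Kepler's third law T² = 4π²r³/μ at r = 2.06×10^8 km, T = 590 days = 590 × 86400 s = 5.0976×10^7 s: μ = 4π²r³/T² = 1.32810×10^11 km³/s².
In km: r₁ = 1.38 × 1.496×10^8 = 2.06448×10^8 km; r₂ = 0.408 × 1.496×10^8 = 6.10368×10^7 km.
Transfer-ellipse semi-major axis a_t = (r₁ + r₂)/2 = (2.06448×10^8 + 6.10368×10^7)/2 = 1.337424×10^8 km.
By Kepler's third law the transfer-orbit period is T = 2π√(a_t³/μ), so t = T/2 = 1.33333×10^7 s.
Converting: 1.33333×10^7 s ÷ 3.15576×10^7 s/year (365.25 × 86400) = 0.423 years.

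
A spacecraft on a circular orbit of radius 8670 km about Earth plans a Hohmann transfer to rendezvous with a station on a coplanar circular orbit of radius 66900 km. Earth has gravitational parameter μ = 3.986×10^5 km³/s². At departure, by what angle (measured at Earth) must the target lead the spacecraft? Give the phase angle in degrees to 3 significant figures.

φ = 104°

Semi-major axis of the transfer orbit: a_t = (8670 + 66900)/2 = 37785 km.
The half-period of the transfer ellipse is t = π√(a_t³/μ) = 36548 s.
Target angular speed ω₂ = √(μ/r₂³) = 3.6486×10^-5 rad/s.
Angle swept by the target during transfer: ω₂·t = 1.3335 rad = 76.40°.
The spacecraft traverses 180° on the transfer ellipse, so the target must lead by 180° − 76.40° = 104°.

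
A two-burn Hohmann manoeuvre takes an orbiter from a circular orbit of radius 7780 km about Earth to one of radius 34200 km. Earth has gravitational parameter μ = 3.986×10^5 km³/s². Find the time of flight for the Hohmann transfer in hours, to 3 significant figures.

Semi-major axis of the transfer orbit: a_t = (7780 + 34200)/2 = 20990 km.
By Kepler's third law the transfer-orbit period is T = 2π√(a_t³/μ), so t = T/2 = 15130 s.
Converting: 15130 s ÷ 3600 s/hour = 4.20 hours.

t = 4.20 hours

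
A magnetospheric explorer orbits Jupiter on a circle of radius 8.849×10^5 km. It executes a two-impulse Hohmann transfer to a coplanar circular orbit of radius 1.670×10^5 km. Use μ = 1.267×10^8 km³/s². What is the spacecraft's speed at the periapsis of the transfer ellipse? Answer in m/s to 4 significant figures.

v = 35730 m/s

The Hohmann ellipse has a_t = (r₁ + r₂)/2 = 5.2595×10^5 km.
The periapsis of the transfer ellipse is at r = 1.670×10^5 km.
Applying v² = μ(2/r − 1/a_t): v = 35.73 km/s.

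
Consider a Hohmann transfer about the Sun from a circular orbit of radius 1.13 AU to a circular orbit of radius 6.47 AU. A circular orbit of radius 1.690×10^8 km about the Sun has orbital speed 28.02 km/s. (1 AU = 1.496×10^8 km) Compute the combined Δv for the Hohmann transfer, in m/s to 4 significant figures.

From the circular-orbit relation v² = μ/r at r = 1.690×10^8 km: μ = v²r = (28.02)² × 1.690×10^8 = 1.32685×10^11 km³/s².
In km: r₁ = 1.13 × 1.496×10^8 = 1.69048×10^8 km; r₂ = 6.47 × 1.496×10^8 = 9.67912×10^8 km.
Semi-major axis of the transfer orbit: a_t = (1.69048×10^8 + 9.67912×10^8)/2 = 5.6848×10^8 km.
Circular speed at r₁: v₁ = √(μ/r₁) = √(1.32685×10^11/1.69048×10^8) = 28.0160 km/s.
On the transfer ellipse at r₁, vis-viva equation gives v_p = √[μ(2/r₁ − 1/a_t)] = 36.5567 km/s.
First burn Δv₁ = |v_p − v₁| = 8.5407 km/s.
At r₂, v₂ = √(μ/r₂) = 11.7083 km/s.
Transfer-orbit speed at r₂: v_a = √[μ(2/r₂ − 1/a_t)] = 6.38471 km/s.
Second burn Δv₂ = |v₂ − v_a| = 5.3236 km/s.
Total Δv = Δv₁ + Δv₂ = 13.86 km/s.

Δv = 13860 m/s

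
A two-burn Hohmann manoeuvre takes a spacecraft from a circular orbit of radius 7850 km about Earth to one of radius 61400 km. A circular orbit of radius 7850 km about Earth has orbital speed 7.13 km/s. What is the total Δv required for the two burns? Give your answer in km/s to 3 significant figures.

Δv = 3.70 km/s

From the circular-orbit relation v² = μ/r at r = 7850 km: μ = v²r = (7.13)² × 7850 = 3.99070×10^5 km³/s².
Semi-major axis of the transfer orbit: a_t = (7850 + 61400)/2 = 34625 km.
Circular speed at r₁: v₁ = √(μ/r₁) = √(3.99070×10^5/7850) = 7.1300 km/s.
On the transfer ellipse at r₁, vis-viva gives v_p = √[μ(2/r₁ − 1/a_t)] = 9.4946 km/s.
First burn Δv₁ = |v_p − v₁| = 2.3646 km/s.
At r₂, v₂ = √(μ/r₂) = 2.5494 km/s.
Transfer-orbit speed at r₂: v_a = √[μ(2/r₂ − 1/a_t)] = 1.2139 km/s.
Second burn Δv₂ = |v₂ − v_a| = 1.3355 km/s.
Δv = Δv₁ + Δv₂ = 2.3646 + 1.3355 = 3.700 km/s.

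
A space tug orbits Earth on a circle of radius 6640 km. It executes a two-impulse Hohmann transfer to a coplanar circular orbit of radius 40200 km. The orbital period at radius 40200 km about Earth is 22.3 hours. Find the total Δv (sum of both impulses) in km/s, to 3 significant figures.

Δv = 3.87 km/s

From Kepler's third law T² = 4π²r³/μ at r = 40200 km, T = 22.3 hours = 22.3 × 3600 s = 80280 s: μ = 4π²r³/T² = 3.97945×10^5 km³/s².
The Hohmann ellipse has a_t = (r₁ + r₂)/2 = 23420 km.
At r₁ the circular-orbit speed is v₁ = √(μ/r₁) = 7.74154 km/s.
Transfer-orbit speed at r₁ (v² = μ(2/r − 1/a)): v_p = √[μ(2/r₁ − 1/a_t)] = 10.1425 km/s.
First burn Δv₁ = |v_p − v₁| = 2.401 km/s.
At r₂, v₂ = √(μ/r₂) = 3.146 km/s.
Transfer-orbit speed at r₂: v_a = √[μ(2/r₂ − 1/a_t)] = 1.675 km/s.
Second burn Δv₂ = |v₂ − v_a| = 1.471 km/s.
Total Δv = Δv₁ + Δv₂ = 3.872 km/s.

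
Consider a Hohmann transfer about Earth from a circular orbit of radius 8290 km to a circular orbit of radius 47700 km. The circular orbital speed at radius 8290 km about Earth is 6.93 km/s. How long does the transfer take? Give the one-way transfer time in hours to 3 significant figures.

From the circular-orbit relation v² = μ/r at r = 8290 km: μ = v²r = (6.93)² × 8290 = 3.98126×10^5 km³/s².
The Hohmann ellipse has a_t = (r₁ + r₂)/2 = 27995 km.
Transfer time t = π√(a_t³/μ) = π√((27995)³ / 3.98126×10^5) = 23320 s.
Converting: 23320 s ÷ 3600 s/hour = 6.48 hours.

t = 6.48 hours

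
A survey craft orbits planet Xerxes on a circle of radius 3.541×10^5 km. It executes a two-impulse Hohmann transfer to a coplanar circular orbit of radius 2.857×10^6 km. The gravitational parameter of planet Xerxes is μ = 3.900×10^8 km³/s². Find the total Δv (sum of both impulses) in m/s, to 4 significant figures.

Δv = 17280 m/s

Transfer-ellipse semi-major axis a_t = (r₁ + r₂)/2 = (3.541×10^5 + 2.857×10^6)/2 = 1.60555×10^6 km.
At r₁ the circular-orbit speed is v₁ = √(μ/r₁) = 33.19 km/s.
Transfer-orbit speed at r₁ (vis-viva equation): v_p = √[μ(2/r₁ − 1/a_t)] = 44.27 km/s.
First burn Δv₁ = |v_p − v₁| = 11.08 km/s.
Circular speed at r₂: v₂ = √(μ/r₂) = 11.684 km/s.
Transfer-orbit speed at r₂: v_a = √[μ(2/r₂ − 1/a_t)] = 5.4869 km/s.
Second burn Δv₂ = |v₂ − v_a| = 6.197 km/s.
Total Δv = Δv₁ + Δv₂ = 17.28 km/s.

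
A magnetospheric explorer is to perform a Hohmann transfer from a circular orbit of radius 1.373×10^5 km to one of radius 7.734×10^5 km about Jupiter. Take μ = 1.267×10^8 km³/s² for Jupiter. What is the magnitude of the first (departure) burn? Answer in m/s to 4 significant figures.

Δv₁ = 9212 m/s

Transfer-ellipse semi-major axis a_t = (r₁ + r₂)/2 = (1.373×10^5 + 7.734×10^5)/2 = 4.5535×10^5 km.
Circular speed at r = 1.373×10^5 km: v_c = √(μ/r) = 30.378 km/s.
Transfer-orbit speed at the same r (vis-viva, a = a_t): v_t = √[μ(2/r − 1/a_t)] = 39.590 km/s.
Δv₁ = |v_t − v_c| = |39.590 − 30.378| = 9.212 km/s.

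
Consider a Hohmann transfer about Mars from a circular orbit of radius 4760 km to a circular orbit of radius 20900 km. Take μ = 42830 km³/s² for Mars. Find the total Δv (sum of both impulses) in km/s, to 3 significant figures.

The Hohmann ellipse has a_t = (r₁ + r₂)/2 = 12830 km.
At r₁ the circular-orbit speed is v₁ = √(μ/r₁) = 2.99965 km/s.
Transfer-orbit speed at r₁ (v² = μ(2/r − 1/a)): v_p = √[μ(2/r₁ − 1/a_t)] = 3.82852 km/s.
First burn Δv₁ = |v_p − v₁| = 0.82887 km/s.
At r₂, v₂ = √(μ/r₂) = 1.43153 km/s.
Transfer-orbit speed at r₂: v_a = √[μ(2/r₂ − 1/a_t)] = 0.871949 km/s.
Second burn Δv₂ = |v₂ − v_a| = 0.55958 km/s.
Δv = Δv₁ + Δv₂ = 0.82887 + 0.55958 = 1.388 km/s.

Δv = 1.39 km/s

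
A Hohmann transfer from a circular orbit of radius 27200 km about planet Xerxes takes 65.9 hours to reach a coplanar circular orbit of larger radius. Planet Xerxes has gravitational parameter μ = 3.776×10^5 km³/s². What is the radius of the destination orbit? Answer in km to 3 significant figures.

r₂ = 2.31×10^5 km

Transfer time t = 65.9 hours = 2.3724×10^5 s, and t = π√(a_t³/μ).
So a_t = (μ t²/π²)^(1/3) = (3.776×10^5 × (2.3724×10^5)² / π²)^(1/3) = 1.2913×10^5 km.
Since a_t = (r₁ + r₂)/2, r₂ = 2a_t − r₁ = 2×1.2913×10^5 − 27200 = 2.3106×10^5 km.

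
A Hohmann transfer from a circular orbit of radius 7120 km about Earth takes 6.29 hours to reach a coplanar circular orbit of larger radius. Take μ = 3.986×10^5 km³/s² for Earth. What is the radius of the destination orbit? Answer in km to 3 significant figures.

Transfer time t = 6.29 hours = 22644 s, and t = π√(a_t³/μ).
So a_t = (μ t²/π²)^(1/3) = (3.986×10^5 × (22644)² / π²)^(1/3) = 27461 km.
Since a_t = (r₁ + r₂)/2, r₂ = 2a_t − r₁ = 2×27461 − 7120 = 47802 km.

r₂ = 47800 km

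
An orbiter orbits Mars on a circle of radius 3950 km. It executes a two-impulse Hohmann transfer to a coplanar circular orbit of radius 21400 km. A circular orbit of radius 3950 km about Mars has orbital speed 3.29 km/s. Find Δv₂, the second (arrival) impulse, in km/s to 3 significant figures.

Δv₂ = 0.624 km/s

From the circular-orbit relation v² = μ/r at r = 3950 km: μ = v²r = (3.29)² × 3950 = 42755.2 km³/s².
The Hohmann ellipse has a_t = (r₁ + r₂)/2 = 12675 km.
On the circular orbit at r = 21400 km, v_c = √(μ/r) = 1.4135 km/s.
Transfer-orbit speed at the same r (vis-viva, a = a_t): v_t = √[μ(2/r − 1/a_t)] = 0.78906 km/s.
Δv₂ = |v_t − v_c| = |0.78906 − 1.4135| = 0.6244 km/s.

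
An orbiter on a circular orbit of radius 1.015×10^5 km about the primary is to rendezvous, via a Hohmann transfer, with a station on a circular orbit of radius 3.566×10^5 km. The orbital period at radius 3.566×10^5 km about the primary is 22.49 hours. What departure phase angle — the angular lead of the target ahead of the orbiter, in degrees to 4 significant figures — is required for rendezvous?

φ = 87.34°

From Kepler's third law T² = 4π²r³/μ at r = 3.566×10^5 km, T = 22.49 hours = 22.49 × 3600 s = 80964 s: μ = 4π²r³/T² = 2.73099×10^8 km³/s².
Transfer-ellipse semi-major axis a_t = (r₁ + r₂)/2 = (1.015×10^5 + 3.566×10^5)/2 = 2.2905×10^5 km.
Transfer time t = π√(a_t³/μ) = 20840 s.
Target angular speed ω₂ = √(μ/r₂³) = 7.760×10^-5 rad/s.
Angle swept by the target during transfer: ω₂·t = 1.6172 rad = 92.66°.
The orbiter traverses 180° on the transfer ellipse, so the target must lead by 180° − 92.66° = 87.34°.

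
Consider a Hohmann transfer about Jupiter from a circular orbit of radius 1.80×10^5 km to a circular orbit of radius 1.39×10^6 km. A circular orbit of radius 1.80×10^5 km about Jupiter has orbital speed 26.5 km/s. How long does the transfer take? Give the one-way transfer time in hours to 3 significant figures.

From the circular-orbit relation v² = μ/r at r = 1.80×10^5 km: μ = v²r = (26.5)² × 1.80×10^5 = 1.26405×10^8 km³/s².
Semi-major axis of the transfer orbit: a_t = (1.800×10^5 + 1.390×10^6)/2 = 7.850×10^5 km.
Half the transfer-orbit period gives t = π√(a_t³/μ) = 1.943×10^5 s.
Converting: 1.943×10^5 s ÷ 3600 s/hour = 54.0 hours.

t = 54.0 hours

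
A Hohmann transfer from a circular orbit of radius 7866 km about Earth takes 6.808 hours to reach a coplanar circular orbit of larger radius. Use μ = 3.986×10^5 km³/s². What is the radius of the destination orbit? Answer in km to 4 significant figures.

Transfer time t = 6.808 hours = 24508.8 s, and t = π√(a_t³/μ).
So a_t = (μ t²/π²)^(1/3) = (3.986×10^5 × (24508.8)² / π²)^(1/3) = 28949 km.
Since a_t = (r₁ + r₂)/2, r₂ = 2a_t − r₁ = 2×28949 − 7866 = 50032 km.

r₂ = 50030 km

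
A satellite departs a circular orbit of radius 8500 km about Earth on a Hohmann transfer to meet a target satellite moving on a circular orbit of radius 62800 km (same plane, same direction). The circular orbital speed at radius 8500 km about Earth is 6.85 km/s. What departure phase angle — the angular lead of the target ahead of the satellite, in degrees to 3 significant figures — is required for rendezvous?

φ = 103°

From the circular-orbit relation v² = μ/r at r = 8500 km: μ = v²r = (6.85)² × 8500 = 3.98841×10^5 km³/s².
Transfer-ellipse semi-major axis a_t = (r₁ + r₂)/2 = (8500 + 62800)/2 = 35650 km.
Transfer time t = π√(a_t³/μ) = 33484 s.
The target's mean motion on its circular orbit is ω₂ = √(μ/r₂³) = 4.0129×10^-5 rad/s.
Angle swept by the target during transfer: ω₂·t = 1.3437 rad = 76.99°.
The satellite traverses 180° on the transfer ellipse, so the target must lead by 180° − 76.99° = 103°.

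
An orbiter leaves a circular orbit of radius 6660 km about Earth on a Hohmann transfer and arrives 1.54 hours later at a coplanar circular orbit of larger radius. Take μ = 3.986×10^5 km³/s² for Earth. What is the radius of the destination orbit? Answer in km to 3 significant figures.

Transfer time t = 1.54 hours = 5544 s, and t = π√(a_t³/μ).
So a_t = (μ t²/π²)^(1/3) = (3.986×10^5 × (5544)² / π²)^(1/3) = 10747 km.
Since a_t = (r₁ + r₂)/2, r₂ = 2a_t − r₁ = 2×10747 − 6660 = 14834 km.

r₂ = 14800 km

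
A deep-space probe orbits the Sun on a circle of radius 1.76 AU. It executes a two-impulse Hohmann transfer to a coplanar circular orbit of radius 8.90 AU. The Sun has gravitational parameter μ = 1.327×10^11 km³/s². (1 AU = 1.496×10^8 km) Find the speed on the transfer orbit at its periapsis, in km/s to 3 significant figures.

v = 29.0 km/s

In km: r₁ = 1.76 × 1.496×10^8 = 2.63296×10^8 km; r₂ = 8.90 × 1.496×10^8 = 1.33144×10^9 km.
Semi-major axis of the transfer orbit: a_t = (2.63296×10^8 + 1.33144×10^9)/2 = 7.97368×10^8 km.
At periapsis, r = 2.63296×10^8 km.
From the vis-viva equation, v = √[μ(2/r − 1/a_t)] = 29.01 km/s.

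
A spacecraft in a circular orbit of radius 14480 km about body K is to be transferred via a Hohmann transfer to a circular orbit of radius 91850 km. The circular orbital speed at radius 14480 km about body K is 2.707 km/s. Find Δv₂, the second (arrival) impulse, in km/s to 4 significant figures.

Δv₂ = 0.5139 km/s

From the circular-orbit relation v² = μ/r at r = 14480 km: μ = v²r = (2.707)² × 14480 = 1.06107×10^5 km³/s².
The Hohmann ellipse has a_t = (r₁ + r₂)/2 = 53165 km.
Circular speed at r = 91850 km: v_c = √(μ/r) = 1.0748 km/s.
Vis-viva on the transfer ellipse at r = 91850 km gives v_t = √[μ(2/r − 1/a_t)] = 0.56092 km/s.
Δv₂ = |v_t − v_c| = |0.56092 − 1.0748| = 0.5139 km/s.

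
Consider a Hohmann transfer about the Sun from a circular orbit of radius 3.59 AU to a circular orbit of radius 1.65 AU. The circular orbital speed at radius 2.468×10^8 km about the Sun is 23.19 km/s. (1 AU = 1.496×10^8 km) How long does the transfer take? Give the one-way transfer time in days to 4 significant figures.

t = 774.5 days

From the circular-orbit relation v² = μ/r at r = 2.468×10^8 km: μ = v²r = (23.19)² × 2.468×10^8 = 1.32723×10^11 km³/s².
In km: r₁ = 3.59 × 1.496×10^8 = 5.37064×10^8 km; r₂ = 1.65 × 1.496×10^8 = 2.4684×10^8 km.
The Hohmann ellipse has a_t = (r₁ + r₂)/2 = 3.91952×10^8 km.
By Kepler's third law the transfer-orbit period is T = 2π√(a_t³/μ), so t = T/2 = 6.692×10^7 s.
Converting: 6.692×10^7 s ÷ 86400 s/day = 774.5 days.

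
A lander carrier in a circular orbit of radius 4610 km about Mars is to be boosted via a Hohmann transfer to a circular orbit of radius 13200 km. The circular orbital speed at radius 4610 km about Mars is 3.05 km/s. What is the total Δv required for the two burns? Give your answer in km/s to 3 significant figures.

From the circular-orbit relation v² = μ/r at r = 4610 km: μ = v²r = (3.05)² × 4610 = 42884.5 km³/s².
Transfer-ellipse semi-major axis a_t = (r₁ + r₂)/2 = (4610 + 13200)/2 = 8905 km.
At r₁ the circular-orbit speed is v₁ = √(μ/r₁) = 3.0500 km/s.
On the transfer ellipse at r₁, vis-viva equation gives v_p = √[μ(2/r₁ − 1/a_t)] = 3.7134 km/s.
First burn Δv₁ = |v_p − v₁| = 0.6634 km/s.
Circular speed at r₂: v₂ = √(μ/r₂) = 1.8025 km/s.
Transfer-orbit speed at r₂: v_a = √[μ(2/r₂ − 1/a_t)] = 1.2969 km/s.
Second burn Δv₂ = |v₂ − v_a| = 0.5056 km/s.
Δv = Δv₁ + Δv₂ = 0.6634 + 0.5056 = 1.169 km/s.

Δv = 1.17 km/s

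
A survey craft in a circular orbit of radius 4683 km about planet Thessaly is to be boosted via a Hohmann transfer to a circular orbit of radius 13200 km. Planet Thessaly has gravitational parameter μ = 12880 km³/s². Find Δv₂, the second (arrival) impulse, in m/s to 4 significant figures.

Δv₂ = 272.9 m/s

The Hohmann ellipse has a_t = (r₁ + r₂)/2 = 8941.5 km.
On the circular orbit at r = 13200 km, v_c = √(μ/r) = 0.9878 km/s.
Transfer-orbit speed at the same r (vis-viva, a = a_t): v_t = √[μ(2/r − 1/a_t)] = 0.7149 km/s.
Δv₂ = |v_t − v_c| = |0.7149 − 0.9878| = 0.2729 km/s.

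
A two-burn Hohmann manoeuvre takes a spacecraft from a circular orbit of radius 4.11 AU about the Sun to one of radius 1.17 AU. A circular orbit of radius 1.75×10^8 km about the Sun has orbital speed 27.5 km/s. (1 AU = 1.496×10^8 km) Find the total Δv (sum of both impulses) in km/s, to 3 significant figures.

Δv = 11.7 km/s

From the circular-orbit relation v² = μ/r at r = 1.75×10^8 km: μ = v²r = (27.5)² × 1.75×10^8 = 1.32344×10^11 km³/s².
In km: r₁ = 4.11 × 1.496×10^8 = 6.14856×10^8 km; r₂ = 1.17 × 1.496×10^8 = 1.75032×10^8 km.
Transfer-ellipse semi-major axis a_t = (r₁ + r₂)/2 = (6.14856×10^8 + 1.75032×10^8)/2 = 3.94944×10^8 km.
At r₁ the circular-orbit speed is v₁ = √(μ/r₁) = 14.671 km/s.
Transfer-orbit speed at r₁ (vis-viva equation): v_a = √[μ(2/r₁ − 1/a_t)] = 9.7669 km/s.
First burn Δv₁ = |v_a − v₁| = 4.904 km/s.
Circular speed at r₂: v₂ = √(μ/r₂) = 27.497 km/s.
Transfer-orbit speed at r₂: v_p = √[μ(2/r₂ − 1/a_t)] = 34.309 km/s.
Second burn Δv₂ = |v₂ − v_p| = 6.812 km/s.
Total Δv = Δv₁ + Δv₂ = 11.72 km/s.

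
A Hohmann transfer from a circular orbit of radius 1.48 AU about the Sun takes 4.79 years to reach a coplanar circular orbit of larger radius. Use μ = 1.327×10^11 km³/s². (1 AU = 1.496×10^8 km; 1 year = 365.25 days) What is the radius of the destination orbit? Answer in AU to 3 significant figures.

In km: r₁ = 1.48 × 1.496×10^8 = 2.21408×10^8 km.
Transfer time t = 4.79 years × 365.25 × 86400 s = 1.51160904×10^8 s, and t = π√(a_t³/μ).
So a_t = (μ t²/π²)^(1/3) = (1.327×10^11 × (1.51160904×10^8)² / π²)^(1/3) = 6.7476×10^8 km.
Since a_t = (r₁ + r₂)/2, r₂ = 2a_t − r₁ = 2×6.7476×10^8 − 2.21408×10^8 = 1.128112×10^9 km.
In AU: r₂ = 1.128112×10^9 / 1.496×10^8 = 7.54 AU.

r₂ = 7.54 AU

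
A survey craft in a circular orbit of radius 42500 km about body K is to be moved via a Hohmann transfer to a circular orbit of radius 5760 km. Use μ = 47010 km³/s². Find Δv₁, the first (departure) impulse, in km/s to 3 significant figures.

Δv₁ = 0.538 km/s

The Hohmann ellipse has a_t = (r₁ + r₂)/2 = 24130 km.
Circular speed at r = 42500 km: v_c = √(μ/r) = 1.05172 km/s.
Vis-viva on the transfer ellipse at r = 42500 km gives v_t = √[μ(2/r − 1/a_t)] = 0.513846 km/s.
Δv₁ = |v_t − v_c| = |0.513846 − 1.05172| = 0.5379 km/s.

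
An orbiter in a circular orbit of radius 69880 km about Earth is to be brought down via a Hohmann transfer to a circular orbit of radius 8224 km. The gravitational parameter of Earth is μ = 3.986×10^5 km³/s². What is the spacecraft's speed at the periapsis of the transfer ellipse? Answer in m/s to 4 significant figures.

v = 9313 m/s

The Hohmann ellipse has a_t = (r₁ + r₂)/2 = 39052 km.
At periapsis, r = 8224 km.
Applying v² = μ(2/r − 1/a_t): v = 9.313 km/s.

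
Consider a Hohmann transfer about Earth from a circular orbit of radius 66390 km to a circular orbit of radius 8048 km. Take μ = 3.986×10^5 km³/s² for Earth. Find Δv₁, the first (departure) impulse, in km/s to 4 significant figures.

Δv₁ = 1.311 km/s

Transfer-ellipse semi-major axis a_t = (r₁ + r₂)/2 = (66390 + 8048)/2 = 37219 km.
On the circular orbit at r = 66390 km, v_c = √(μ/r) = 2.450 km/s.
Vis-viva on the transfer ellipse at r = 66390 km gives v_t = √[μ(2/r − 1/a_t)] = 1.139 km/s.
Δv₁ = |v_t − v_c| = |1.139 − 2.450| = 1.311 km/s.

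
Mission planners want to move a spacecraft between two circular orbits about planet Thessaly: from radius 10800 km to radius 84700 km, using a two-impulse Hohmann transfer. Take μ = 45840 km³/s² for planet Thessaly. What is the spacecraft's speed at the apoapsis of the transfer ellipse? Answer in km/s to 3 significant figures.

Semi-major axis of the transfer orbit: a_t = (10800 + 84700)/2 = 47750 km.
At apoapsis, r = 84700 km.
From the vis-viva equation, v = √[μ(2/r − 1/a_t)] = 0.3499 km/s.

v = 0.350 km/s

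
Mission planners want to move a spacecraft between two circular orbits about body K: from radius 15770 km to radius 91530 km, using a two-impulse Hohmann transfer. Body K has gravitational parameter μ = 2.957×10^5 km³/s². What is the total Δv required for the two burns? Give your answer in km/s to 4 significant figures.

The Hohmann ellipse has a_t = (r₁ + r₂)/2 = 53650 km.
Circular speed at r₁: v₁ = √(μ/r₁) = √(2.957×10^5/15770) = 4.330 km/s.
Transfer-orbit speed at r₁ (v² = μ(2/r − 1/a)): v_p = √[μ(2/r₁ − 1/a_t)] = 5.656 km/s.
First burn Δv₁ = |v_p − v₁| = 1.326 km/s.
Circular speed at r₂: v₂ = √(μ/r₂) = 1.7974 km/s.
Transfer-orbit speed at r₂: v_a = √[μ(2/r₂ − 1/a_t)] = 0.97448 km/s.
Second burn Δv₂ = |v₂ − v_a| = 0.8229 km/s.
Δv = Δv₁ + Δv₂ = 1.326 + 0.8229 = 2.149 km/s.

Δv = 2.149 km/s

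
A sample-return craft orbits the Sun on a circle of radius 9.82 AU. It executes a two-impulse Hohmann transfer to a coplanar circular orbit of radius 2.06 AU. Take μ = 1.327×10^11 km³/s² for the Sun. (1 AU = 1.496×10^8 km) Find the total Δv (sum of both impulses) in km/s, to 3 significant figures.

In km: r₁ = 9.82 × 1.496×10^8 = 1.469072×10^9 km; r₂ = 2.06 × 1.496×10^8 = 3.08176×10^8 km.
Transfer-ellipse semi-major axis a_t = (r₁ + r₂)/2 = (1.469072×10^9 + 3.08176×10^8)/2 = 8.88624×10^8 km.
Circular speed at r₁: v₁ = √(μ/r₁) = √(1.327×10^11/1.469072×10^9) = 9.504 km/s.
On the transfer ellipse at r₁, vis-viva gives v_a = √[μ(2/r₁ − 1/a_t)] = 5.597 km/s.
First burn Δv₁ = |v_a − v₁| = 3.907 km/s.
Circular speed at r₂: v₂ = √(μ/r₂) = 20.75 km/s.
Transfer-orbit speed at r₂: v_p = √[μ(2/r₂ − 1/a_t)] = 26.68 km/s.
Second burn Δv₂ = |v₂ − v_p| = 5.930 km/s.
Total Δv = Δv₁ + Δv₂ = 9.837 km/s.

Δv = 9.84 km/s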